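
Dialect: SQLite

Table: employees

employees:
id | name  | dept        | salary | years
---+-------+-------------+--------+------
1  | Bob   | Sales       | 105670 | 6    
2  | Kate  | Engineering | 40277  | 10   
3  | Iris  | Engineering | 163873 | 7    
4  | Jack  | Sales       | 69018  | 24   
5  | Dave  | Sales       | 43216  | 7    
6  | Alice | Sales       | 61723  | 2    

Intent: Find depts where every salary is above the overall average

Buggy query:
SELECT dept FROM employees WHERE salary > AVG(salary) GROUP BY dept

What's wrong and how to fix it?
Bug: AVG() is an aggregate; it can't sit directly in WHERE

Fix: Compute the overall average in a scalar subquery and compare each group's MIN against it in HAVING

Corrected query:
SELECT dept FROM employees GROUP BY dept HAVING MIN(salary) > (SELECT AVG(salary) FROM employees)

Result:
(no rows)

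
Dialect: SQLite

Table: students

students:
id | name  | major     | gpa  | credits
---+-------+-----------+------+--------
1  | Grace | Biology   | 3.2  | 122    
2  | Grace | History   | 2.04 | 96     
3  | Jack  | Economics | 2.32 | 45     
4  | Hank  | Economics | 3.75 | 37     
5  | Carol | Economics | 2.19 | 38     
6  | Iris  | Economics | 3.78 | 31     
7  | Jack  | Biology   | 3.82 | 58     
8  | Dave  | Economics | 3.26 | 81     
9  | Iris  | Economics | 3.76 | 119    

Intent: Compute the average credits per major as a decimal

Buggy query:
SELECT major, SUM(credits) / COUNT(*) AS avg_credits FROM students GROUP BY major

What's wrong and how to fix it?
Bug: SUM(credits) and COUNT(*) are both integers; the division truncates the fractional part

Fix: Cast one side to REAL so the division keeps the fractional part

Corrected query:
SELECT major, SUM(credits) * 1.0 / COUNT(*) AS avg_credits FROM students GROUP BY major

Result:
major     | avg_credits
----------+------------
Biology   | 90         
Economics | 58.5       
History   | 96         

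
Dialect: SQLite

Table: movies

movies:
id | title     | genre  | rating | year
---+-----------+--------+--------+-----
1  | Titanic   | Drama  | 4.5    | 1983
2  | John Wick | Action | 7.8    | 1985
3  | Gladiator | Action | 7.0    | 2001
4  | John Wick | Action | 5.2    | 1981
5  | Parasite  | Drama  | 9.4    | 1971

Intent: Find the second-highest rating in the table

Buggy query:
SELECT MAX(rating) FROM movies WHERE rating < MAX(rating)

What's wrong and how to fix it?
Bug: MAX(rating) on the right of the comparison is an aggregate-in-WHERE error

Fix: Put the inner MAX in a scalar subquery

Corrected query:
SELECT MAX(rating) FROM movies WHERE rating < (SELECT MAX(rating) FROM movies)

Result:
MAX(rating)
-----------
7.8        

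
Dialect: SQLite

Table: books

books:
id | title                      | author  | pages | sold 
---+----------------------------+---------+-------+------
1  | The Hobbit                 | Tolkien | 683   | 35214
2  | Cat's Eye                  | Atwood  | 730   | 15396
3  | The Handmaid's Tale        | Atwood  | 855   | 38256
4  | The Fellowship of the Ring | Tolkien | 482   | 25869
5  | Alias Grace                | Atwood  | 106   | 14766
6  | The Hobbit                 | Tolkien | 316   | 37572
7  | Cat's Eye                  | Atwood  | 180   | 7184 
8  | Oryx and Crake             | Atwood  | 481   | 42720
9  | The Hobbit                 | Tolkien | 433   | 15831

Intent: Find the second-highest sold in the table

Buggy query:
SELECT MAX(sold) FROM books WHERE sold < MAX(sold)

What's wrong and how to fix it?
Bug: The inner MAX is an aggregate inside WHERE, which is not allowed

Fix: Compute the overall MAX in a subquery, then take MAX of rows below it

Corrected query:
SELECT MAX(sold) FROM books WHERE sold < (SELECT MAX(sold) FROM books)

Result:
MAX(sold)
---------
38256    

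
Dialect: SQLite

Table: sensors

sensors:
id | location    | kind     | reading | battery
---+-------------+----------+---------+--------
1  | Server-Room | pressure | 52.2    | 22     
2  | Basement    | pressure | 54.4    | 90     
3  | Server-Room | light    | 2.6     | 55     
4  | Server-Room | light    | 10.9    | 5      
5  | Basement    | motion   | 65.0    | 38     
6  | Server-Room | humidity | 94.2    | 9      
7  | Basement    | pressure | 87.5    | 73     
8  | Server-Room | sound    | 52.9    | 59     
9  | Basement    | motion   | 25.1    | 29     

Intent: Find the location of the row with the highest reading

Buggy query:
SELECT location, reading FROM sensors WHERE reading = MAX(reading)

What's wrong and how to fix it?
Bug: MAX(reading) is an aggregate and cannot be used directly in WHERE

Fix: Use a subquery: WHERE reading = (SELECT MAX(reading) FROM sensors)

Corrected query:
SELECT location, reading FROM sensors WHERE reading = (SELECT MAX(reading) FROM sensors)

Result:
location    | reading
------------+--------
Server-Room | 94.2   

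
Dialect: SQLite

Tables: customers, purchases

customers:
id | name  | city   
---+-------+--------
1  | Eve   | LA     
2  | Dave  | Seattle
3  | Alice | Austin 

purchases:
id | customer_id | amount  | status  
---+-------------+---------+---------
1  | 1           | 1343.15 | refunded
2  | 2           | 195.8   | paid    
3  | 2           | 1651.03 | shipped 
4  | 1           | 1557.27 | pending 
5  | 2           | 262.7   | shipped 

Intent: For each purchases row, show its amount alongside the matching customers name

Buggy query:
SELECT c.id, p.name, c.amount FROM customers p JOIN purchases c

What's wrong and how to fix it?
Bug: JOIN with no ON clause produces a cartesian product; every purchases row pairs with every customers row

Fix: Add ON c.customer_id = p.id to the JOIN

Corrected query:
SELECT c.id, p.name, c.amount FROM customers p JOIN purchases c ON c.customer_id = p.id

Result:
id | name | amount 
---+------+--------
1  | Eve  | 1343.15
2  | Dave | 195.8  
3  | Dave | 1651.03
4  | Eve  | 1557.27
5  | Dave | 262.7  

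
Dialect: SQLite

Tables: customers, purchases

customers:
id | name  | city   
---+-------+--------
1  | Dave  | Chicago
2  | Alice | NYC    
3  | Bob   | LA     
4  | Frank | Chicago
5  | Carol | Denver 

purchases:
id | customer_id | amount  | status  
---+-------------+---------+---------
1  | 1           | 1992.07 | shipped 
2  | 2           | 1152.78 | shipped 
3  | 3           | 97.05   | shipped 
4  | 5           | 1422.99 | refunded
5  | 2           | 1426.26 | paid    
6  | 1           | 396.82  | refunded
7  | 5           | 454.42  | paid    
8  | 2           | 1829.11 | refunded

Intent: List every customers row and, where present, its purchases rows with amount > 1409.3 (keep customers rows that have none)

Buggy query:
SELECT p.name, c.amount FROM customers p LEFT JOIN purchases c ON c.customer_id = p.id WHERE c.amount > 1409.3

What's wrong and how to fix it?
Bug: Filtering c.amount in WHERE discards the NULL rows produced by LEFT JOIN, turning it into an inner join

Fix: Move the right-table condition into the ON clause so unmatched parents are kept

Corrected query:
SELECT p.name, c.amount FROM customers p LEFT JOIN purchases c ON c.customer_id = p.id AND c.amount > 1409.3

Result:
name  | amount 
------+--------
Dave  | 1992.07
Alice | 1426.26
Alice | 1829.11
Bob   | NULL   
Frank | NULL   
Carol | 1422.99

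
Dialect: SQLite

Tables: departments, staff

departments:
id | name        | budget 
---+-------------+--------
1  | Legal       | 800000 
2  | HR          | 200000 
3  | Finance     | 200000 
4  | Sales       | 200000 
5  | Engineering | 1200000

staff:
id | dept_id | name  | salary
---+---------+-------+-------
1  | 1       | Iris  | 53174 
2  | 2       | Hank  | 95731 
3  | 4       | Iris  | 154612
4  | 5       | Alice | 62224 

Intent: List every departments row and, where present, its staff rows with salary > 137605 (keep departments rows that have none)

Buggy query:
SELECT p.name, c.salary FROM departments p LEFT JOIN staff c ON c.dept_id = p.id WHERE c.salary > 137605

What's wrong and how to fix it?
Bug: Filtering c.salary in WHERE discards the NULL rows produced by LEFT JOIN, turning it into an inner join

Fix: Move the right-table condition into the ON clause so unmatched parents are kept

Corrected query:
SELECT p.name, c.salary FROM departments p LEFT JOIN staff c ON c.dept_id = p.id AND c.salary > 137605

Result:
name        | salary
------------+-------
Legal       | NULL  
HR          | NULL  
Finance     | NULL  
Sales       | 154612
Engineering | NULL  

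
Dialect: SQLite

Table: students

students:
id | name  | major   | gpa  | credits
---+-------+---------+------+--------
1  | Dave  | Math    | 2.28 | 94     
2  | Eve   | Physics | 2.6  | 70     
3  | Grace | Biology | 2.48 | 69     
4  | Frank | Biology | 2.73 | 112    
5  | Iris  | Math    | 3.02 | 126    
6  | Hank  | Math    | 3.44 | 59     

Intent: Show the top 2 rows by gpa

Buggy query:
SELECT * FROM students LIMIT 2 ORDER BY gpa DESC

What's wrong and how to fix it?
Bug: LIMIT must come after ORDER BY

Fix: Sort with ORDER BY, then apply LIMIT

Corrected query:
SELECT * FROM students ORDER BY gpa DESC LIMIT 2

Result:
id | name | major | gpa  | credits
---+------+-------+------+--------
6  | Hank | Math  | 3.44 | 59     
5  | Iris | Math  | 3.02 | 126    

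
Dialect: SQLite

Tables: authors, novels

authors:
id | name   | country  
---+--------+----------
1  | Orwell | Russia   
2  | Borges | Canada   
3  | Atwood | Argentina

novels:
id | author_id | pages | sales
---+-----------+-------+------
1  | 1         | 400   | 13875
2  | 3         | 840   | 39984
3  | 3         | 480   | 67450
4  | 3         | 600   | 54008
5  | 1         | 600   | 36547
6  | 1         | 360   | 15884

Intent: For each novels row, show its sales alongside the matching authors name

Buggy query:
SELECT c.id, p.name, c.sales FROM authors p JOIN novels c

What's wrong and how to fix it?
Bug: Missing join condition: each novels row is matched to all authors rows instead of just its own

Fix: Specify the join condition linking the foreign key to the parent id

Corrected query:
SELECT c.id, p.name, c.sales FROM authors p JOIN novels c ON c.author_id = p.id

Result:
id | name   | sales
---+--------+------
1  | Orwell | 13875
2  | Atwood | 39984
3  | Atwood | 67450
4  | Atwood | 54008
5  | Orwell | 36547
6  | Orwell | 15884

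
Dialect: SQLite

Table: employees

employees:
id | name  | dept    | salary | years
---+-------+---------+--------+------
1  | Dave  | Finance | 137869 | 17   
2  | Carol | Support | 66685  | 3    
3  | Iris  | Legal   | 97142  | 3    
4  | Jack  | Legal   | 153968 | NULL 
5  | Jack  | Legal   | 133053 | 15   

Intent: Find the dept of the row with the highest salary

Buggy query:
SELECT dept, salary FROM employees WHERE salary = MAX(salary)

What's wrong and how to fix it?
Bug: MAX(salary) is an aggregate and cannot be used directly in WHERE

Fix: Wrap MAX in a scalar subquery so WHERE compares against a single value

Corrected query:
SELECT dept, salary FROM employees WHERE salary = (SELECT MAX(salary) FROM employees)

Result:
dept  | salary
------+-------
Legal | 153968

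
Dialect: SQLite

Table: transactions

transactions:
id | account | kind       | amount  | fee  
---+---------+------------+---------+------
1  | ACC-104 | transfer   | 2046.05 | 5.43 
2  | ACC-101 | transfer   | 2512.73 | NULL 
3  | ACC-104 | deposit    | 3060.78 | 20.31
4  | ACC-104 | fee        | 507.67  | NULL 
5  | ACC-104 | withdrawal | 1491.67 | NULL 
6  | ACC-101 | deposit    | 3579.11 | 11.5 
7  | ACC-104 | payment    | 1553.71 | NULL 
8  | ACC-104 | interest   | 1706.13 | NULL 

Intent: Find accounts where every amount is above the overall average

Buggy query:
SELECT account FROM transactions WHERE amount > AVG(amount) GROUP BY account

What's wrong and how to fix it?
Bug: AVG() is an aggregate; it can't sit directly in WHERE

Fix: Compute the overall average in a scalar subquery and compare each group's MIN against it in HAVING

Corrected query:
SELECT account FROM transactions GROUP BY account HAVING MIN(amount) > (SELECT AVG(amount) FROM transactions)

Result:
account
-------
ACC-101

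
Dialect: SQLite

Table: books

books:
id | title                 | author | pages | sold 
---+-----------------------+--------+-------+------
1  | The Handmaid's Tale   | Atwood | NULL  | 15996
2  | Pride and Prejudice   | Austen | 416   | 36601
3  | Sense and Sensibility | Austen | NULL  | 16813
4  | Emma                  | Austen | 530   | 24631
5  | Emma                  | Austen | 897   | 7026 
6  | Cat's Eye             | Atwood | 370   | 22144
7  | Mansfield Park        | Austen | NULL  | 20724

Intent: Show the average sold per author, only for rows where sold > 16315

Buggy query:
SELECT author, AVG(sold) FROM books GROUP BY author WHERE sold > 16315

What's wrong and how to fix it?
Bug: WHERE cannot follow GROUP BY

Fix: Move the WHERE clause before GROUP BY

Corrected query:
SELECT author, AVG(sold) FROM books WHERE sold > 16315 GROUP BY author

Result:
author | AVG(sold)
-------+----------
Atwood | 22144    
Austen | 24692.25 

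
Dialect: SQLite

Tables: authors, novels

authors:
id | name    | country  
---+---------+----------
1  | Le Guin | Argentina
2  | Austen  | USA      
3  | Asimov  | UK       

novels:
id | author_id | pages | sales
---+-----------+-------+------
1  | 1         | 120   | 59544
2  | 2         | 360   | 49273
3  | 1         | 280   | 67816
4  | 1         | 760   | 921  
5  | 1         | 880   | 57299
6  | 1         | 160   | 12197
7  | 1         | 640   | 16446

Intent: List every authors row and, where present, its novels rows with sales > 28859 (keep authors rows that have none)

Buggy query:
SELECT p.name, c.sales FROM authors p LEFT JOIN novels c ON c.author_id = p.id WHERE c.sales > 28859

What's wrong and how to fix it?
Bug: Filtering c.sales in WHERE discards the NULL rows produced by LEFT JOIN, turning it into an inner join

Fix: Put 'c.sales > 28859' in the JOIN's ON clause instead of WHERE

Corrected query:
SELECT p.name, c.sales FROM authors p LEFT JOIN novels c ON c.author_id = p.id AND c.sales > 28859

Result:
name    | sales
--------+------
Le Guin | 57299
Le Guin | 59544
Le Guin | 67816
Austen  | 49273
Asimov  | NULL 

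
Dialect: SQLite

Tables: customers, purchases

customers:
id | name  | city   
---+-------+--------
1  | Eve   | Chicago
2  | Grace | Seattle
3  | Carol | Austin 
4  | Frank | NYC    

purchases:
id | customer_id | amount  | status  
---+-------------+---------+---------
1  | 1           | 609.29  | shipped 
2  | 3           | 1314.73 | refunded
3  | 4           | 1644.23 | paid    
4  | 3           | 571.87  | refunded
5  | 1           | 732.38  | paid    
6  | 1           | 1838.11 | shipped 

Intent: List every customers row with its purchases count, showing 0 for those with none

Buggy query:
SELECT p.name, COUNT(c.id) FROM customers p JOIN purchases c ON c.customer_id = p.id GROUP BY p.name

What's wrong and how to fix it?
Bug: INNER JOIN drops customers rows that have no matching purchases rows

Fix: Switch to LEFT JOIN to retain unmatched parent rows

Corrected query:
SELECT p.name, COUNT(c.id) FROM customers p LEFT JOIN purchases c ON c.customer_id = p.id GROUP BY p.name

Result:
name  | COUNT(c.id)
------+------------
Carol | 2          
Eve   | 3          
Frank | 1          
Grace | 0          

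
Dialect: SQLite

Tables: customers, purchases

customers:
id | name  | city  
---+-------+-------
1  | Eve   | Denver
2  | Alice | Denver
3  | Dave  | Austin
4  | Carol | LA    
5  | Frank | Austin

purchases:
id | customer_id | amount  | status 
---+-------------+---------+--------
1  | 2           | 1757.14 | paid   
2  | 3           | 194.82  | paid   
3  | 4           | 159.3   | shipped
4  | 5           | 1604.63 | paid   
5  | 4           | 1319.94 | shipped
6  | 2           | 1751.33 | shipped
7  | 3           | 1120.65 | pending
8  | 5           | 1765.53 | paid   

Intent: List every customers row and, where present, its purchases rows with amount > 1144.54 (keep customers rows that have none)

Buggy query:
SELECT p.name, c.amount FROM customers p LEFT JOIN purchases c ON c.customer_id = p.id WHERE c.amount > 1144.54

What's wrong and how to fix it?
Bug: A WHERE condition on the right-hand table after LEFT JOIN drops unmatched parents

Fix: Move the right-table condition into the ON clause so unmatched parents are kept

Corrected query:
SELECT p.name, c.amount FROM customers p LEFT JOIN purchases c ON c.customer_id = p.id AND c.amount > 1144.54

Result:
name  | amount 
------+--------
Eve   | NULL   
Alice | 1751.33
Alice | 1757.14
Dave  | NULL   
Carol | 1319.94
Frank | 1604.63
Frank | 1765.53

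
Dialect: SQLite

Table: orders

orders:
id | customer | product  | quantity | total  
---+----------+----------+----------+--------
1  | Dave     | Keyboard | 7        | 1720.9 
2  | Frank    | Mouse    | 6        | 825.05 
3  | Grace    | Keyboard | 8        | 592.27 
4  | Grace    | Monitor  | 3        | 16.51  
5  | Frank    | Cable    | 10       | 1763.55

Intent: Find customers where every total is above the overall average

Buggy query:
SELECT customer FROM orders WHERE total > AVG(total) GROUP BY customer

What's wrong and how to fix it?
Bug: WHERE evaluates per row before aggregation, so AVG() is unavailable

Fix: Compute the overall average in a scalar subquery and compare each group's MIN against it in HAVING

Corrected query:
SELECT customer FROM orders GROUP BY customer HAVING MIN(total) > (SELECT AVG(total) FROM orders)

Result:
customer
--------
Dave    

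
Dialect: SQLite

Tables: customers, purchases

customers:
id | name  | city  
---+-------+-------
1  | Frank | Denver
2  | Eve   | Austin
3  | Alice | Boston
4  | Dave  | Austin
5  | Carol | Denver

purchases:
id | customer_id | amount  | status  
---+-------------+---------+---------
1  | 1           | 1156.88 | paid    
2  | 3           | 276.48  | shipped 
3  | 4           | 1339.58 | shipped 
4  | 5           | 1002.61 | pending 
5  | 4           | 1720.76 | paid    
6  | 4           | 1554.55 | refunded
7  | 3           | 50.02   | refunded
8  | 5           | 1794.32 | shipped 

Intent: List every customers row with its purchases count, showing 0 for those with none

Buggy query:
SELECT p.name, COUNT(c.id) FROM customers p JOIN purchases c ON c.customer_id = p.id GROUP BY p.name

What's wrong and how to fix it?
Bug: INNER JOIN drops customers rows that have no matching purchases rows

Fix: Use LEFT JOIN so parents without children still appear (COUNT(c.id) gives 0)

Corrected query:
SELECT p.name, COUNT(c.id) FROM customers p LEFT JOIN purchases c ON c.customer_id = p.id GROUP BY p.name

Result:
name  | COUNT(c.id)
------+------------
Alice | 2          
Carol | 2          
Dave  | 3          
Eve   | 0          
Frank | 1          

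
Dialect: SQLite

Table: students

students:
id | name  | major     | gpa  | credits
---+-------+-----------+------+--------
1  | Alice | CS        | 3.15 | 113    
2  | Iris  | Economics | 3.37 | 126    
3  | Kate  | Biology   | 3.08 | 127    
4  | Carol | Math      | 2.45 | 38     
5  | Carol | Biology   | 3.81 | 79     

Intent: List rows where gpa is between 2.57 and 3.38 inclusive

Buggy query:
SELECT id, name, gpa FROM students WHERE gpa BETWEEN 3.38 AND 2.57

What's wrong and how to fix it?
Bug: The bounds are reversed; BETWEEN a AND b requires a <= b to match anything

Fix: Swap the bounds so the smaller value comes first

Corrected query:
SELECT id, name, gpa FROM students WHERE gpa BETWEEN 2.57 AND 3.38

Result:
id | name  | gpa 
---+-------+-----
1  | Alice | 3.15
2  | Iris  | 3.37
3  | Kate  | 3.08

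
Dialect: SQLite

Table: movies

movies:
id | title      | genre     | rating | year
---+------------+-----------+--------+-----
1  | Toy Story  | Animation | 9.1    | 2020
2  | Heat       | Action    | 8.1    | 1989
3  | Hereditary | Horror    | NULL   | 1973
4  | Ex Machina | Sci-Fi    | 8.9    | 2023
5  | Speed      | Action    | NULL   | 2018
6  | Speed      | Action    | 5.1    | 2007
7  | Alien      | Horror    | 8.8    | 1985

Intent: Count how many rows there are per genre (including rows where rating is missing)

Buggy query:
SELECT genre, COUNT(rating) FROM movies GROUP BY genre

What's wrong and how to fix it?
Bug: COUNT(rating) skips NULLs, so groups with missing rating are undercounted

Fix: Replace COUNT(rating) with COUNT(*)

Corrected query:
SELECT genre, COUNT(*) FROM movies GROUP BY genre

Result:
genre     | COUNT(*)
----------+---------
Action    | 3       
Animation | 1       
Horror    | 2       
Sci-Fi    | 1       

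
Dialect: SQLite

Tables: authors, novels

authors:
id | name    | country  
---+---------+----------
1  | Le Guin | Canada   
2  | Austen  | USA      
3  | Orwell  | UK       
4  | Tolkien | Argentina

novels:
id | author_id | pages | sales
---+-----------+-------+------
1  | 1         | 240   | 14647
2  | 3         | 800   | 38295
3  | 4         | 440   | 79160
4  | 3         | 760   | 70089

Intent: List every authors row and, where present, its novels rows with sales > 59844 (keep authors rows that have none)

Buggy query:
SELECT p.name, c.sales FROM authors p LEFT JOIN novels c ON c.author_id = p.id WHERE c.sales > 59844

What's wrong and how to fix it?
Bug: Filtering c.sales in WHERE discards the NULL rows produced by LEFT JOIN, turning it into an inner join

Fix: Move the right-table condition into the ON clause so unmatched parents are kept

Corrected query:
SELECT p.name, c.sales FROM authors p LEFT JOIN novels c ON c.author_id = p.id AND c.sales > 59844

Result:
name    | sales
--------+------
Le Guin | NULL 
Austen  | NULL 
Orwell  | 70089
Tolkien | 79160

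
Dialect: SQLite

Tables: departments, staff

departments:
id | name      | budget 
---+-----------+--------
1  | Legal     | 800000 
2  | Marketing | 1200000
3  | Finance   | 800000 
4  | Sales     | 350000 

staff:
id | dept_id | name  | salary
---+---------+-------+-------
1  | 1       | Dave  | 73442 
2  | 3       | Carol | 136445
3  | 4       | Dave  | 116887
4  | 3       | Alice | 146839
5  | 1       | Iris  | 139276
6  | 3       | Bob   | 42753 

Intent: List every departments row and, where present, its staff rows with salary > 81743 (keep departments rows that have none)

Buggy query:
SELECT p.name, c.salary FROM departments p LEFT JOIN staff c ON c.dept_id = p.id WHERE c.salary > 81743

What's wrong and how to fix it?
Bug: Filtering c.salary in WHERE discards the NULL rows produced by LEFT JOIN, turning it into an inner join

Fix: Put 'c.salary > 81743' in the JOIN's ON clause instead of WHERE

Corrected query:
SELECT p.name, c.salary FROM departments p LEFT JOIN staff c ON c.dept_id = p.id AND c.salary > 81743

Result:
name      | salary
----------+-------
Legal     | 139276
Marketing | NULL  
Finance   | 136445
Finance   | 146839
Sales     | 116887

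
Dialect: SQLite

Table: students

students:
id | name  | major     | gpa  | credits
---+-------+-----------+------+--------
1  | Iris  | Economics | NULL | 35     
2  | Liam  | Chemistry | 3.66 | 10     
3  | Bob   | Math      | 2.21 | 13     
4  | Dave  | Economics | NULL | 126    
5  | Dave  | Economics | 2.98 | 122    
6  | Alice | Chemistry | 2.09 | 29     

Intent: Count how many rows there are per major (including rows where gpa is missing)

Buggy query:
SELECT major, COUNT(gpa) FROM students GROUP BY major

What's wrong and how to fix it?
Bug: COUNT(gpa) skips NULLs, so groups with missing gpa are undercounted

Fix: Use COUNT(*) to count all rows regardless of NULL

Corrected query:
SELECT major, COUNT(*) FROM students GROUP BY major

Result:
major     | COUNT(*)
----------+---------
Chemistry | 2       
Economics | 3       
Math      | 1       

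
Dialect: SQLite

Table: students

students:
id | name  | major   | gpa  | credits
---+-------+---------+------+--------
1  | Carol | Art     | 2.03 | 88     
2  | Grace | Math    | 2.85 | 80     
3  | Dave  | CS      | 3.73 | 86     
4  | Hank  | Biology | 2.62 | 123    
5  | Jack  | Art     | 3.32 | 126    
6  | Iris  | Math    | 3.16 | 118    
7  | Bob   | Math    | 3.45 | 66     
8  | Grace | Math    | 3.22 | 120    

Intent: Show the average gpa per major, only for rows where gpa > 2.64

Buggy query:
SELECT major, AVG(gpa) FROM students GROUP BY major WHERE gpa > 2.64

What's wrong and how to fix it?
Bug: WHERE cannot follow GROUP BY

Fix: Place WHERE between FROM and GROUP BY

Corrected query:
SELECT major, AVG(gpa) FROM students WHERE gpa > 2.64 GROUP BY major

Result:
major | AVG(gpa)
------+---------
Art   | 3.32    
CS    | 3.73    
Math  | 3.17    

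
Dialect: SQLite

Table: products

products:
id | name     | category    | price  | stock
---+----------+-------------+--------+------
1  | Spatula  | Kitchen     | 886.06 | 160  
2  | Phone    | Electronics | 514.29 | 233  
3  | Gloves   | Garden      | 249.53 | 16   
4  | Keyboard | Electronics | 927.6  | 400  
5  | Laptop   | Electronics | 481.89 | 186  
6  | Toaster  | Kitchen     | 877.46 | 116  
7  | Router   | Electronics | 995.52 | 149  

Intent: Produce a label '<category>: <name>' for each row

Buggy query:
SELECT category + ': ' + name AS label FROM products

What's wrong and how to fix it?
Bug: '+' is numeric addition; on text columns SQLite converts them to 0 instead of concatenating

Fix: Use the || operator for string concatenation

Corrected query:
SELECT category || ': ' || name AS label FROM products

Result:
label                
---------------------
Kitchen: Spatula     
Electronics: Phone   
Garden: Gloves       
Electronics: Keyboard
Electronics: Laptop  
Kitchen: Toaster     
Electronics: Router  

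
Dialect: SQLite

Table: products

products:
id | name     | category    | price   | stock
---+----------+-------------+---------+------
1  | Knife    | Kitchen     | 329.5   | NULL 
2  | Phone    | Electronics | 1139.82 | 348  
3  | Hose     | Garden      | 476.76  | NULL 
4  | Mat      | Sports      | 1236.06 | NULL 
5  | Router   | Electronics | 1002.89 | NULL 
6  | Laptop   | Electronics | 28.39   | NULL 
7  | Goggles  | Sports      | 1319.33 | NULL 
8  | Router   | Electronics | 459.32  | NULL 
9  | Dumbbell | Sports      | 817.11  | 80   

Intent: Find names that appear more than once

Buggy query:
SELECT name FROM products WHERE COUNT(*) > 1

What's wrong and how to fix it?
Bug: COUNT(*) is an aggregate and cannot be used in WHERE

Fix: GROUP BY name, then filter groups with HAVING COUNT(*) > 1

Corrected query:
SELECT name FROM products GROUP BY name HAVING COUNT(*) > 1

Result:
name  
------
Router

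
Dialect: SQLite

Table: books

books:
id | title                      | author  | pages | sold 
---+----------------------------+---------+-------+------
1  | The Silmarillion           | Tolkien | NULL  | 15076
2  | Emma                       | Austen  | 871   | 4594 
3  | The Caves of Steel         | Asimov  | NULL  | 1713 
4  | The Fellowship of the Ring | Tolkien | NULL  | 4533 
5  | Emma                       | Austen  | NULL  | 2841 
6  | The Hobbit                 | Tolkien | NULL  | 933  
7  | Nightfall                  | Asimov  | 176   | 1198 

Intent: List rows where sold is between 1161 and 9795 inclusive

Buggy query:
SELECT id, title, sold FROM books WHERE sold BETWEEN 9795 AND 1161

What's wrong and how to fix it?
Bug: The bounds are reversed; BETWEEN a AND b requires a <= b to match anything

Fix: Write BETWEEN 1161 AND 9795

Corrected query:
SELECT id, title, sold FROM books WHERE sold BETWEEN 1161 AND 9795

Result:
id | title                      | sold
---+----------------------------+-----
2  | Emma                       | 4594
3  | The Caves of Steel         | 1713
4  | The Fellowship of the Ring | 4533
5  | Emma                       | 2841
7  | Nightfall                  | 1198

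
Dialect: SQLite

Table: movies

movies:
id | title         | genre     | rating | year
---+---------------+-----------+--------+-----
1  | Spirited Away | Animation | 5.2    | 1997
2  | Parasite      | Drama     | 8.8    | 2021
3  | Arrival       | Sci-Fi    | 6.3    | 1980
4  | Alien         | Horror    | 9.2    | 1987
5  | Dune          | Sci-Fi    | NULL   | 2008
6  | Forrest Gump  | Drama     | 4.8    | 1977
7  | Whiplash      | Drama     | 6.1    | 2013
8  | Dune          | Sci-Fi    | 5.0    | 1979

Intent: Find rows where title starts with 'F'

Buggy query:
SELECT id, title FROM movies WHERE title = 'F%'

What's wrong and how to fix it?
Bug: Wildcards only work with LIKE; '=' treats '%' as a literal character

Fix: Use LIKE for wildcard pattern matching

Corrected query:
SELECT id, title FROM movies WHERE title LIKE 'F%'

Result:
id | title       
---+-------------
6  | Forrest Gump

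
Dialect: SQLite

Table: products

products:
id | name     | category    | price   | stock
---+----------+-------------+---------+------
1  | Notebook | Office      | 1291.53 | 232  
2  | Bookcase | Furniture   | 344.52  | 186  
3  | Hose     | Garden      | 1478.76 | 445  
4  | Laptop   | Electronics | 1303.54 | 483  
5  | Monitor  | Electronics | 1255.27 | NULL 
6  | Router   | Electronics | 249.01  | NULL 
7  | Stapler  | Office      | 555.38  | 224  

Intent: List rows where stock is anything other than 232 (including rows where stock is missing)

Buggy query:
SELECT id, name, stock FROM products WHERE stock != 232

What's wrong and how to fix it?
Bug: 'stock != 232' is unknown when stock is NULL, so NULL rows are silently excluded

Fix: Add an explicit OR stock IS NULL to include the missing-value rows

Corrected query:
SELECT id, name, stock FROM products WHERE stock != 232 OR stock IS NULL

Result:
id | name     | stock
---+----------+------
2  | Bookcase | 186  
3  | Hose     | 445  
4  | Laptop   | 483  
5  | Monitor  | NULL 
6  | Router   | NULL 
7  | Stapler  | 224  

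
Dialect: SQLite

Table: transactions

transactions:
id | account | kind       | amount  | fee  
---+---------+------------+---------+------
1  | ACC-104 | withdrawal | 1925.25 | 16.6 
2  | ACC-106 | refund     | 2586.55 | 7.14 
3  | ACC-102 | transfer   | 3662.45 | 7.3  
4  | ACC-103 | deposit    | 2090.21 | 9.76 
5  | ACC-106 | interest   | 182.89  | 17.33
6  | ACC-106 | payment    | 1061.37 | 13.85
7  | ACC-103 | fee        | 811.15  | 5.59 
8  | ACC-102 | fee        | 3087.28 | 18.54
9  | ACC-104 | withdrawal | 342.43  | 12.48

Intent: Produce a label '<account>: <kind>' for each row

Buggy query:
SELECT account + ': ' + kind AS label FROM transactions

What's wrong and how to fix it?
Bug: '+' is numeric addition; on text columns SQLite converts them to 0 instead of concatenating

Fix: Replace + with || to concatenate text

Corrected query:
SELECT account || ': ' || kind AS label FROM transactions

Result:
label              
-------------------
ACC-104: withdrawal
ACC-106: refund    
ACC-102: transfer  
ACC-103: deposit   
ACC-106: interest  
ACC-106: payment   
ACC-103: fee       
ACC-102: fee       
ACC-104: withdrawal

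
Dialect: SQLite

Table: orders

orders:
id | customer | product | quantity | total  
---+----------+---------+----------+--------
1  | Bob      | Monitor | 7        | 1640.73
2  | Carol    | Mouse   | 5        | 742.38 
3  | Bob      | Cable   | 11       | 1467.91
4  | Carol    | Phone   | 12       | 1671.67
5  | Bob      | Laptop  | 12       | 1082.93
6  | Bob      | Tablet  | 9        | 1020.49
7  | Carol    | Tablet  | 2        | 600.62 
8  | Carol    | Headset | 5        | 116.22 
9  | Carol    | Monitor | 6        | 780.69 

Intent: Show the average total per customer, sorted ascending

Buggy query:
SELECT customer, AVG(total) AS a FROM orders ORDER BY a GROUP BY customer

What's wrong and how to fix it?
Bug: ORDER BY appears before GROUP BY; SQL clause order requires GROUP BY first

Fix: Reorder: SELECT … FROM … GROUP BY … ORDER BY …

Corrected query:
SELECT customer, AVG(total) AS a FROM orders GROUP BY customer ORDER BY a

Result:
customer | a       
---------+---------
Carol    | 782.316 
Bob      | 1303.015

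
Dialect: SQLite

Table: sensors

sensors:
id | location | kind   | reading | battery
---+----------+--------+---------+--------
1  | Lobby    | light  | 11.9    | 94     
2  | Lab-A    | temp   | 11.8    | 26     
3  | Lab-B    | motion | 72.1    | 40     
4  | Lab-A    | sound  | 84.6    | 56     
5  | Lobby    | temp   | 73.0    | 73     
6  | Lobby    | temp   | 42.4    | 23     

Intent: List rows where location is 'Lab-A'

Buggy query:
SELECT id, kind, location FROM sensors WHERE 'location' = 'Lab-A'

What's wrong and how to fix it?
Bug: 'location' in single quotes is a string literal, not the column; the comparison is literal-vs-literal and never true

Fix: Remove the quotes around the column name (or use double quotes for an identifier)

Corrected query:
SELECT id, kind, location FROM sensors WHERE location = 'Lab-A'

Result:
id | kind  | location
---+-------+---------
2  | temp  | Lab-A   
4  | sound | Lab-A   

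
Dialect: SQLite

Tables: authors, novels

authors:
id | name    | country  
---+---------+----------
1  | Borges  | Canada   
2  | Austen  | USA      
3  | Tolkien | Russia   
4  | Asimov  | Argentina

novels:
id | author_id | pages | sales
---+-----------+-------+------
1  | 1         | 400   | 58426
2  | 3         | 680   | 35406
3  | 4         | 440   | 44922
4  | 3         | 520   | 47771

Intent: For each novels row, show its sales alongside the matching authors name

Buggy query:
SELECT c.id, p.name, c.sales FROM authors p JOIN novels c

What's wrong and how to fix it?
Bug: JOIN with no ON clause produces a cartesian product; every novels row pairs with every authors row

Fix: Specify the join condition linking the foreign key to the parent id

Corrected query:
SELECT c.id, p.name, c.sales FROM authors p JOIN novels c ON c.author_id = p.id

Result:
id | name    | sales
---+---------+------
1  | Borges  | 58426
2  | Tolkien | 35406
3  | Asimov  | 44922
4  | Tolkien | 47771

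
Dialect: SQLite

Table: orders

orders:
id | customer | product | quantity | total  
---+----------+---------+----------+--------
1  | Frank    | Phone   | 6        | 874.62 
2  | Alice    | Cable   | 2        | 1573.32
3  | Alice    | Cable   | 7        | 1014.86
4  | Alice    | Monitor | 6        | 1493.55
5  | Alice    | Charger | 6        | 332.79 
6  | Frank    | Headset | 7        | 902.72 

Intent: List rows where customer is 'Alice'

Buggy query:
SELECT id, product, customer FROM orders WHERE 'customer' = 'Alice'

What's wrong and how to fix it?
Bug: Single quotes denote string literals in SQL; the column name is being compared as a constant string

Fix: Reference the column as customer without single quotes

Corrected query:
SELECT id, product, customer FROM orders WHERE customer = 'Alice'

Result:
id | product | customer
---+---------+---------
2  | Cable   | Alice   
3  | Cable   | Alice   
4  | Monitor | Alice   
5  | Charger | Alice   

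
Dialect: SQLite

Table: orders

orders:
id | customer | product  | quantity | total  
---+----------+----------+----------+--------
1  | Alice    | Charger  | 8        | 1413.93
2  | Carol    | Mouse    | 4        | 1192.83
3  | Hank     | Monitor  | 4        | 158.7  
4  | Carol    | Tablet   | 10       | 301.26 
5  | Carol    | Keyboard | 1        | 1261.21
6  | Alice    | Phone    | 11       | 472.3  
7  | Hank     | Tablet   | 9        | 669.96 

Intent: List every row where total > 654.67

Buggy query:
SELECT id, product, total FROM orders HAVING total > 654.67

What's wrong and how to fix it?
Bug: HAVING filters the output of aggregation, but this query has no GROUP BY and no aggregate functions, so SQLite rejects it (HAVING clause on a non-aggregate query); the condition here is per row

Fix: Use WHERE for row-level filtering

Corrected query:
SELECT id, product, total FROM orders WHERE total > 654.67

Result:
id | product  | total  
---+----------+--------
1  | Charger  | 1413.93
2  | Mouse    | 1192.83
5  | Keyboard | 1261.21
7  | Tablet   | 669.96 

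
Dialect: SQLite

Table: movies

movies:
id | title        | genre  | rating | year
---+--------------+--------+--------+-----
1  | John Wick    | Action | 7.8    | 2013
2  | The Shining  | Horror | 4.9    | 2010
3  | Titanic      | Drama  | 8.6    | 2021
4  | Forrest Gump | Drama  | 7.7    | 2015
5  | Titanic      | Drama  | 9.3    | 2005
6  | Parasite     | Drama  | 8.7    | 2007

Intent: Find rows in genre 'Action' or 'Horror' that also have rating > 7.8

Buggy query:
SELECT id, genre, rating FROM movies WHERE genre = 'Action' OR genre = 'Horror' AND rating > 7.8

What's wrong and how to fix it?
Bug: AND binds tighter than OR, so this parses as genre = 'Action' OR (genre = 'Horror' AND rating > 7.8)

Fix: Group the OR with parentheses (or use IN), then AND the threshold

Corrected query:
SELECT id, genre, rating FROM movies WHERE (genre = 'Action' OR genre = 'Horror') AND rating > 7.8

Result:
(no rows)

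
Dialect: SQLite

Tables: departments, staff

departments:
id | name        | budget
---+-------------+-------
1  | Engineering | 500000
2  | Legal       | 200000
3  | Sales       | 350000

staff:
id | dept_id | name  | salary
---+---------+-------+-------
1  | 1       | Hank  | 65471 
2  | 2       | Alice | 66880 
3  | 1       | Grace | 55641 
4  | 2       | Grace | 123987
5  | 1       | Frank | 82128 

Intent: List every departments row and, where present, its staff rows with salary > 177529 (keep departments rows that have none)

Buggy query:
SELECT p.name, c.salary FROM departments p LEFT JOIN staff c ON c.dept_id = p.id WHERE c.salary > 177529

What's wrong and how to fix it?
Bug: A WHERE condition on the right-hand table after LEFT JOIN drops unmatched parents

Fix: Put 'c.salary > 177529' in the JOIN's ON clause instead of WHERE

Corrected query:
SELECT p.name, c.salary FROM departments p LEFT JOIN staff c ON c.dept_id = p.id AND c.salary > 177529

Result:
name        | salary
------------+-------
Engineering | NULL  
Legal       | NULL  
Sales       | NULL  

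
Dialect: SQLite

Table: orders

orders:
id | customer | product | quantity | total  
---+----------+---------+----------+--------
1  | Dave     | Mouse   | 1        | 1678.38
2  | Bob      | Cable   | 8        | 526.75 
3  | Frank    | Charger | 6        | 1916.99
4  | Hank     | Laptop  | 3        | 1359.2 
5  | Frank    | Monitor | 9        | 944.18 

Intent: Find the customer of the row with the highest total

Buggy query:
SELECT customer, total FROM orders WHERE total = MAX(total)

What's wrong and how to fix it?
Bug: WHERE is evaluated per row; an aggregate over the whole table isn't defined there

Fix: Use a subquery: WHERE total = (SELECT MAX(total) FROM orders)

Corrected query:
SELECT customer, total FROM orders WHERE total = (SELECT MAX(total) FROM orders)

Result:
customer | total  
---------+--------
Frank    | 1916.99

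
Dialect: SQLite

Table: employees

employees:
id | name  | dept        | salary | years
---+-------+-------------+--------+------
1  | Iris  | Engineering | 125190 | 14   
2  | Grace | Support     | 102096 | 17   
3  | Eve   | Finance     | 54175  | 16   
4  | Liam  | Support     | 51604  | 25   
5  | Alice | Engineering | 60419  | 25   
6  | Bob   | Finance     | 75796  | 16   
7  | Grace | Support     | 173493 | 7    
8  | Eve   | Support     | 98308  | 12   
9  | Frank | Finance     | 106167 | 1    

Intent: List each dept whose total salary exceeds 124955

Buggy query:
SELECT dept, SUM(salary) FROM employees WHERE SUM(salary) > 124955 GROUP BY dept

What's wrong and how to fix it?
Bug: WHERE runs before GROUP BY, so aggregates aren't available there

Fix: Use HAVING (which filters groups after aggregation) instead of WHERE

Corrected query:
SELECT dept, SUM(salary) FROM employees GROUP BY dept HAVING SUM(salary) > 124955

Result:
dept        | SUM(salary)
------------+------------
Engineering | 185609     
Finance     | 236138     
Support     | 425501     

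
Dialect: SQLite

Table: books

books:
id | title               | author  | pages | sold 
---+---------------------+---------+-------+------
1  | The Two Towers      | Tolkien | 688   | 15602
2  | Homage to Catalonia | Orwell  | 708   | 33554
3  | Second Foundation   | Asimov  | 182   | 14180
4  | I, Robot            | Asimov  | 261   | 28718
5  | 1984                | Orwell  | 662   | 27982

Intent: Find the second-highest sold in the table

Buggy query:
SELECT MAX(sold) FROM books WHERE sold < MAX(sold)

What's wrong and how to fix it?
Bug: MAX(sold) on the right of the comparison is an aggregate-in-WHERE error

Fix: Compute the overall MAX in a subquery, then take MAX of rows below it

Corrected query:
SELECT MAX(sold) FROM books WHERE sold < (SELECT MAX(sold) FROM books)

Result:
MAX(sold)
---------
28718    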